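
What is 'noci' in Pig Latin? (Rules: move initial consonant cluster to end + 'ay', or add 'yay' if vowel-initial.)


'noci': move consonant cluster 'n' to end and add 'ay': 'ocinay'.

ocinay


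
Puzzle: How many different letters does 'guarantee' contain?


Unique letters in 'guarantee': {a, e, g, n, r, t, u} = 7 distinct letters.

7


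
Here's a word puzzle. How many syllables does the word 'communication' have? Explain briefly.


Break 'communication' into syllables: com-mu-ni-ca-tion -> com | mu | ni | ca | tion = 5 syllables

5 syllables


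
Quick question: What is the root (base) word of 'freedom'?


Remove suffix '-dom' from 'freedom' to get root 'free'.

free


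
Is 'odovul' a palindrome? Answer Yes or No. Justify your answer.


Forward: 'odovul'
Reversed: 'luvodo'
They differ.

No


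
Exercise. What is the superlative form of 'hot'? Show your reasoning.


Apply superlative formation (double final consonant, add -est): 'hot' -> 'hottest'.

hottest


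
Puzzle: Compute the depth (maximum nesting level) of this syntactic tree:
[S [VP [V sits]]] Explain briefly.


Count bracket nesting levels:
'[' at pos 0: depth = 1
'[' at pos 3: depth = 2
'[' at pos 7: depth = 3
Maximum depth reached: 3

3


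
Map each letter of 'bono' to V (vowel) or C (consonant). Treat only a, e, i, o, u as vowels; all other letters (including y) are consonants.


Letter mapping: b = C, o = V, n = C, o = V.

CVCV


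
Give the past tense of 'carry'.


Apply rule: Change -y to -ied. 'carry' becomes 'carried'.

carried


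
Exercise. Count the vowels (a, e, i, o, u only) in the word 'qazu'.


Vowels in 'qazu': a, u = 2 vowels.

2


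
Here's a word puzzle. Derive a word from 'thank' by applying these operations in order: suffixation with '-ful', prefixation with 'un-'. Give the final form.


Step 1: Add suffix '-ful' to 'thank' = 'thankful'
Step 2: Add prefix 'un-' to 'thankful' = 'unthankful'

unthankful


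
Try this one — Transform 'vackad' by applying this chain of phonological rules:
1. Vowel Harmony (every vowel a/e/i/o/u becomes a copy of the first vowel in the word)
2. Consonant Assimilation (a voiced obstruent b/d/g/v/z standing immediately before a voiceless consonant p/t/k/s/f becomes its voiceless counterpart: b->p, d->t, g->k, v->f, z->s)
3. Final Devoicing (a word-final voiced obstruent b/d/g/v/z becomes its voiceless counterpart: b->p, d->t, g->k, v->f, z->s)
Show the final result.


Starting form: 'vackad'
Rule 1: Vowel Harmony: all vowels already match. No change.
Rule 2: Consonant Assimilation: no voiced obstruent (b/d/g/v/z) stands immediately before a voiceless consonant (p/t/k/s/f). No change.
Rule 3: Final Devoicing: word-final voiced obstruent 'd' becomes voiceless 't'. 'vackad' -> 'vackat'
Final form: 'vackat'

vackat


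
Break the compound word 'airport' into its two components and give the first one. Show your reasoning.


Split 'airport' into 'air' + 'port'. The first part is 'air'.

air


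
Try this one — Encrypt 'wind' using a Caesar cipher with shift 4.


Shift each letter by 4: w -> a, i -> m, n -> r, d -> h. Result: 'amrh'.

amrh


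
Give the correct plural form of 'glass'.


Apply rule: Add -es (sibilant/fricative ending). 'glass' becomes 'glasses'.

glasses


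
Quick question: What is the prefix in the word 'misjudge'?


The word 'misjudge' = 'mis' (prefix) + 'judge' (root). The prefix is 'mis'.

mis


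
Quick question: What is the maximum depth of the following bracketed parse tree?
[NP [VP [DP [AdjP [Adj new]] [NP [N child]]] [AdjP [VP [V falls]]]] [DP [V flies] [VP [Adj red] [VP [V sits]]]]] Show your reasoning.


Count bracket nesting levels:
'[' at pos 0: depth = 1
'[' at pos 4: depth = 2
'[' at pos 8: depth = 3
'[' at pos 12: depth = 4
'[' at pos 18: depth = 5
'[' at pos 29: depth = 4
'[' at pos 33: depth = 5
'[' at pos 45: depth = 3
'[' at pos 51: depth = 4
'[' at pos 55: depth = 5
'[' at pos 68: depth = 2
'[' at pos 72: depth = 3
'[' at pos 82: depth = 3
'[' at pos 86: depth = 4
'[' at pos 96: depth = 4
'[' at pos 100: depth = 5
Maximum depth reached: 5

5


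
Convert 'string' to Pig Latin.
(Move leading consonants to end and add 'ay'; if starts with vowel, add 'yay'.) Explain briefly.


'string': move consonant cluster 'str' to end and add 'ay': 'ingstray'.

ingstray


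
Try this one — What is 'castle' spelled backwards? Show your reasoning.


Reverse 'castle' character by character: 'eltsac'.

eltsac


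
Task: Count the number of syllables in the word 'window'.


Break 'window' into syllables: win-dow -> win | dow = 2 syllables

2 syllables


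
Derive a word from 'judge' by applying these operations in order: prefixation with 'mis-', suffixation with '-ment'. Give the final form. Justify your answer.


Step 1: Add prefix 'mis-' to 'judge' = 'misjudge'
Step 2: Add suffix '-ment' to 'misjudge' = 'misjudgment'

misjudgment


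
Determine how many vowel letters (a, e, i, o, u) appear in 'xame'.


Vowels in 'xame': a, e = 2 vowels.

2


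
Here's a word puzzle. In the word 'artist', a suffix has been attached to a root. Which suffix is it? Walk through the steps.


The word 'artist' = 'art' (root) + '-ist' (suffix). The suffix is '-ist'.

ist


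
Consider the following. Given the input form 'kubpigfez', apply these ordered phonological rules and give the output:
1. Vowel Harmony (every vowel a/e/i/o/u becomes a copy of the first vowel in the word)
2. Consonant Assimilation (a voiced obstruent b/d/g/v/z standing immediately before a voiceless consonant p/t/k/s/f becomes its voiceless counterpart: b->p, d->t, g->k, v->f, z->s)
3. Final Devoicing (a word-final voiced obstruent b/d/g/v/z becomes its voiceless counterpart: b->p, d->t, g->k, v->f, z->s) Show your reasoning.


Starting form: 'kubpigfez'
Rule 1: Vowel Harmony: all vowels become 'u' (matching first vowel). 'kubpigfez' -> 'kubpugfuz'
Rule 2: Consonant Assimilation: voiced obstruent before voiceless consonant becomes voiceless ('bp' -> 'pp', 'gf' -> 'kf'). 'kubpugfuz' -> 'kuppukfuz'
Rule 3: Final Devoicing: word-final voiced obstruent 'z' becomes voiceless 's'. 'kuppukfuz' -> 'kuppukfus'
Final form: 'kuppukfus'

kuppukfus


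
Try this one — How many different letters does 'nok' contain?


Unique letters in 'nok': {k, n, o} = 3 distinct letters.

3


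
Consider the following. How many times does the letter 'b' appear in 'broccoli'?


Letter 'b' in 'broccoli': found at position(s) 1 = 1 occurrence(s).

1


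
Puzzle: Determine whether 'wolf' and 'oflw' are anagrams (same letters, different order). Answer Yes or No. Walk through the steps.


Sorted letters of 'wolf': 'flow'
Sorted letters of 'oflw': 'flow'
They match.

Yes


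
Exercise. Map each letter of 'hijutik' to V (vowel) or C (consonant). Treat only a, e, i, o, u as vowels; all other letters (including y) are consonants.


Letter mapping: h = C, i = V, j = C, u = V, t = C, i = V, k = C.

CVCVCVC


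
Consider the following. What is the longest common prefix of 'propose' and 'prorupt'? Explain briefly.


Compare from the start: 3 characters match: 'pro'. Mismatch at position 4: 'p' vs 'r'.

pro


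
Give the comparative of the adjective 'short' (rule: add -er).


Apply comparative formation (add -er): 'short' -> 'shorter'.

shorter


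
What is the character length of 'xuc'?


Spell out 'xuc' and number each letter: x(1), u(2), c(3). Total: 3 letters.

3


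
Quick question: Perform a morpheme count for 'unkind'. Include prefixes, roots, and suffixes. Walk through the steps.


Decomposition: un- (prefix) + kind (root) = 2 morpheme(s)

2 morphemes


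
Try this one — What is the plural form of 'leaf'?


Apply rule: Change -f to -ves. 'leaf' becomes 'leaves'.

leaves


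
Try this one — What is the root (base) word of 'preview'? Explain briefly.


Remove prefix 'pre' from 'preview' to get root 'view'.

view


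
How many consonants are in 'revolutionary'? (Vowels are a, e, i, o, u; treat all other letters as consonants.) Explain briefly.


Consonants in 'revolutionary': r, v, l, t, n, r, y = 7 consonants.

7


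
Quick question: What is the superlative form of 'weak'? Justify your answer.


Apply superlative formation (add -est): 'weak' -> 'weakest'.

weakest


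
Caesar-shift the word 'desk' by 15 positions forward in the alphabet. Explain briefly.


Shift each letter by 15: d -> s, e -> t, s -> h, k -> z. Result: 'sthz'.

sthz


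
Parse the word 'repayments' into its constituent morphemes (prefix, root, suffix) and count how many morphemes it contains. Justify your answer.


Step 1: Identify prefix: 're' (meaning: again)
Step 2: Identify root: 'pay'
Step 3: Identify suffix(es): 'ment, s'
Decomposition: re- (prefix: again) + pay (root) + -ment (suffix: action/result) + -s (plural)
Total morphemes: 4

4 morphemes (re- (prefix: again) + pay (root) + -ment (suffix: action/result) + -s (plural))


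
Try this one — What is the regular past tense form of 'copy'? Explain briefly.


Apply rule: Change -y to -ied. 'copy' becomes 'copied'.

copied


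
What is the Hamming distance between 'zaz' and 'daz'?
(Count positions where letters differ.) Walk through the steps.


Alignment:
Position 1: 'z' vs 'd' = DIFFER
Position 2: 'a' vs 'a' = match
Position 3: 'z' vs 'z' = match
Total differences: 1

1


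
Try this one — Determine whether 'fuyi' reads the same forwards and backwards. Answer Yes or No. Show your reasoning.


Forward: 'fuyi'
Reversed: 'iyuf'
They differ.

No


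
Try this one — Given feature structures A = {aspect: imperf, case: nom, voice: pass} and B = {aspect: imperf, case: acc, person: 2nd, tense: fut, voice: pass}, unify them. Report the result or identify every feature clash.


Compare features:
aspect: A=imperf vs B=imperf -> unified: imperf
case: A=nom vs B=acc -> CLASH
person: A=_ vs B=2nd -> unified: 2nd
tense: A=_ vs B=fut -> unified: fut
voice: A=pass vs B=pass -> unified: pass
Clash detected on feature 'case' (nom vs acc); unification fails.

CLASH on 'case' (nom vs acc)


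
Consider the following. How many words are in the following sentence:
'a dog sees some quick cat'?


Split into words: a | dog | sees | some | quick | cat = 6 words.

6


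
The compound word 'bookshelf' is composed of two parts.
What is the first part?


Split 'bookshelf' into 'book' + 'shelf'. The first part is 'book'.

book


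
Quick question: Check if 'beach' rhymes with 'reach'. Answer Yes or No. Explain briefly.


Rime (stressed vowel + following sounds) of 'beach': -each = /iːtʃ/
Rime of 'reach': -each = /iːtʃ/
/iːtʃ/ and /iːtʃ/ are the same ending sound, so the words rhyme.

Yes


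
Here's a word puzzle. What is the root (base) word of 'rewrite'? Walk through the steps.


Remove prefix 're' from 'rewrite' to get root 'write'.

write


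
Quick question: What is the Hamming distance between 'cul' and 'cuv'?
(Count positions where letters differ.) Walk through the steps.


Alignment:
Position 1: 'c' vs 'c' = match
Position 2: 'u' vs 'u' = match
Position 3: 'l' vs 'v' = DIFFER
Total differences: 1

1


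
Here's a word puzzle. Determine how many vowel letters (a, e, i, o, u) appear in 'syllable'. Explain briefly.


Vowels in 'syllable': a, e = 2 vowels.

2


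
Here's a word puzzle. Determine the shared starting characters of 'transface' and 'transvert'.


Compare from the start: 5 characters match: 'trans'. Mismatch at position 6: 'f' vs 'v'.

trans


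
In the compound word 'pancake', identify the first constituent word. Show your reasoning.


Split 'pancake' into 'pan' + 'cake'. The first part is 'pan'.

pan


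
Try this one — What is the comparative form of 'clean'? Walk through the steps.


Apply comparative formation (add -er): 'clean' -> 'cleaner'.

cleaner


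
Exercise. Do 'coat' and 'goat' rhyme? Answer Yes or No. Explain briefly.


Rime (stressed vowel + following sounds) of 'coat': -oat = /oʊt/
Rime of 'goat': -oat = /oʊt/
/oʊt/ and /oʊt/ are the same ending sound, so the words rhyme.

Yes


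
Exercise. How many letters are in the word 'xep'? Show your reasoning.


Spell out 'xep' and number each letter: x(1), e(2), p(3). Total: 3 letters.

3


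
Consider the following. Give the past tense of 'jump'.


Apply rule: Add -ed. 'jump' becomes 'jumped'.

jumped


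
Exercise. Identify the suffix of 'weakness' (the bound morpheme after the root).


The word 'weakness' = 'weak' (root) + '-ness' (suffix). The suffix is '-ness'.

ness


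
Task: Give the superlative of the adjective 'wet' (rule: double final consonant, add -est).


Apply superlative formation (double final consonant, add -est): 'wet' -> 'wettest'.

wettest


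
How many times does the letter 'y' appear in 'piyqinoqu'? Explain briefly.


Letter 'y' in 'piyqinoqu': found at position(s) 3 = 1 occurrence(s).

1


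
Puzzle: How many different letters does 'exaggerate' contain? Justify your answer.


Unique letters in 'exaggerate': {a, e, g, r, t, x} = 6 distinct letters.

6


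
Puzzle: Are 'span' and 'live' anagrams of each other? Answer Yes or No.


Sorted letters of 'span': 'anps'
Sorted letters of 'live': 'eilv'
They do not match.

No


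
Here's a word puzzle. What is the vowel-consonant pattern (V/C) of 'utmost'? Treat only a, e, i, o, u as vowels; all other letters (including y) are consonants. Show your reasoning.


Letter mapping: u = V, t = C, m = C, o = V, s = C, t = C.

VCCVCC


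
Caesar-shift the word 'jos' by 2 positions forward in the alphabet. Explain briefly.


Shift each letter by 2: j -> l, o -> q, s -> u. Result: 'lqu'.

lqu


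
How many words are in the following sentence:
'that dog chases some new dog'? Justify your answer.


Split into words: that | dog | chases | some | new | dog = 6 words.

6


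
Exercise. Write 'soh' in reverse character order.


Reverse 'soh' character by character: 'hos'.

hos


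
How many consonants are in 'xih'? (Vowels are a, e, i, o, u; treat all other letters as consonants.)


Consonants in 'xih': x, h = 2 consonants.

2


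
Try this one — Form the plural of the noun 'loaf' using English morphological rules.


Apply rule: Change -f to -ves. 'loaf' becomes 'loaves'.

loaves


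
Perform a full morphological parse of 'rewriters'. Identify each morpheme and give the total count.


Step 1: Identify prefix: 're' (meaning: again)
Step 2: Identify root: 'write'
Step 3: Identify suffix(es): 'er, s'
Decomposition: re- (prefix: again) + write (root) + -er (suffix: one who) + -s (plural)
Total morphemes: 4

4 morphemes (re- (prefix: again) + write (root) + -er (suffix: one who) + -s (plural))


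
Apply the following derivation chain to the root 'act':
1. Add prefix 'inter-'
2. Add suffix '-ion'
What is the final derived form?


Step 1: Add prefix 'inter-' to 'act' = 'interact'
Step 2: Add suffix '-ion' to 'interact' = 'interaction'

interaction


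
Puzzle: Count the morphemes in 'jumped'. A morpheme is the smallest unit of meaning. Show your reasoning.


Decomposition: jump (root) + -ed (suffix) = 2 morpheme(s)

2 morphemes


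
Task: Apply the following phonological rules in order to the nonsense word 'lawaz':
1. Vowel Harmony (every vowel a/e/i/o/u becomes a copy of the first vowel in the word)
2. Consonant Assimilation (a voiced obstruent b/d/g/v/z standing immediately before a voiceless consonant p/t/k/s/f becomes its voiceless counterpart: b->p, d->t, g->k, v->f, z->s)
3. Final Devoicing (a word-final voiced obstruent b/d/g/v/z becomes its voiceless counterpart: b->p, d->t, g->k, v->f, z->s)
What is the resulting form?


Starting form: 'lawaz'
Rule 1: Vowel Harmony: all vowels already match. No change.
Rule 2: Consonant Assimilation: no voiced obstruent (b/d/g/v/z) stands immediately before a voiceless consonant (p/t/k/s/f). No change.
Rule 3: Final Devoicing: word-final voiced obstruent 'z' becomes voiceless 's'. 'lawaz' -> 'lawas'
Final form: 'lawas'

lawas


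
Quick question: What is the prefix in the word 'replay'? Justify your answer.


The word 'replay' = 're' (prefix) + 'play' (root). The prefix is 're'.

re


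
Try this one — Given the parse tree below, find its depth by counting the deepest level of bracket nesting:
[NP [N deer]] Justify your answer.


Count bracket nesting levels:
'[' at pos 0: depth = 1
'[' at pos 4: depth = 2
Maximum depth reached: 2

2


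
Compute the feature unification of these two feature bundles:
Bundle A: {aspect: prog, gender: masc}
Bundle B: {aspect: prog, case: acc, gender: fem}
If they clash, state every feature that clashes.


Compare features:
aspect: A=prog vs B=prog -> unified: prog
case: A=_ vs B=acc -> unified: acc
gender: A=masc vs B=fem -> CLASH
Clash detected on feature 'gender' (masc vs fem); unification fails.

CLASH on 'gender' (masc vs fem)


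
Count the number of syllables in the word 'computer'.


Break 'computer' into syllables: com-pu-ter -> com | pu | ter = 3 syllables

3 syllables


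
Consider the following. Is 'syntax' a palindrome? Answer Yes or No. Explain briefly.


Forward: 'syntax'
Reversed: 'xatnys'
They differ.

No


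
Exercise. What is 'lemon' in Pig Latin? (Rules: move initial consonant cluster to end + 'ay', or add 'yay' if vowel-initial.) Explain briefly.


'lemon': move consonant cluster 'l' to end and add 'ay': 'emonlay'.

emonlay


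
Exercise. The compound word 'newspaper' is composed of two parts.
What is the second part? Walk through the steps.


Split 'newspaper' into 'news' + 'paper'. The second part is 'paper'.

paper


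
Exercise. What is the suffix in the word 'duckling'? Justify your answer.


The word 'duckling' = 'duck' (root) + '-ling' (suffix). The suffix is '-ling'.

ling


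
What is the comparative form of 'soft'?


Apply comparative formation (add -er): 'soft' -> 'softer'.

softer


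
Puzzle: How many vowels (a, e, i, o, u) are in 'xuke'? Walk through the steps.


Vowels in 'xuke': u, e = 2 vowels.

2


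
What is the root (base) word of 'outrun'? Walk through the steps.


Remove prefix 'out' from 'outrun' to get root 'run'.

run


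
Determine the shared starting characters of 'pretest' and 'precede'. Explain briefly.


Compare from the start: 3 characters match: 'pre'. Mismatch at position 4: 't' vs 'c'.

pre


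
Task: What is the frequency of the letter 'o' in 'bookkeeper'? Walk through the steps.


Letter 'o' in 'bookkeeper': found at position(s) 2, 3 = 2 occurrence(s).

2


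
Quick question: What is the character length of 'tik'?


Spell out 'tik' and number each letter: t(1), i(2), k(3). Total: 3 letters.

3


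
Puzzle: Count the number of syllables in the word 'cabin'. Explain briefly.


Break 'cabin' into syllables: cab-in -> cab | in = 2 syllables

2 syllables


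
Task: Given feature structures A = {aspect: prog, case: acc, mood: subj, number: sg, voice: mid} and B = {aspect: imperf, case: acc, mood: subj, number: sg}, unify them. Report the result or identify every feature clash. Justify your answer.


Compare features:
aspect: A=prog vs B=imperf -> CLASH
case: A=acc vs B=acc -> unified: acc
mood: A=subj vs B=subj -> unified: subj
number: A=sg vs B=sg -> unified: sg
voice: A=mid vs B=_ -> unified: mid
Clash detected on feature 'aspect' (prog vs imperf); unification fails.

CLASH on 'aspect' (prog vs imperf)


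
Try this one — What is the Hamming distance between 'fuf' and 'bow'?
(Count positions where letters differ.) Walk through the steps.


Alignment:
Position 1: 'f' vs 'b' = DIFFER
Position 2: 'u' vs 'o' = DIFFER
Position 3: 'f' vs 'w' = DIFFER
Total differences: 3

3


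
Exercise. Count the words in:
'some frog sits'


Split into words: some | frog | sits = 3 words.

3


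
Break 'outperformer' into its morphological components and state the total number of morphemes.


Step 1: Identify prefix: 'out' (meaning: surpass)
Step 2: Identify root: 'perform'
Step 3: Identify suffix(es): 'er'
Decomposition: out- (prefix: surpass) + perform (root) + -er (suffix: one who)
Total morphemes: 3

3 morphemes (out- (prefix: surpass) + perform (root) + -er (suffix: one who))


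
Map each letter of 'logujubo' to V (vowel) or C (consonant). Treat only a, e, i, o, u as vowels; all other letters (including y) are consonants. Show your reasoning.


Letter mapping: l = C, o = V, g = C, u = V, j = C, u = V, b = C, o = V.

CVCVCVCV


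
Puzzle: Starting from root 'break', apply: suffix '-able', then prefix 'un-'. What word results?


Step 1: Add suffix '-able' to 'break' = 'breakable'
Step 2: Add prefix 'un-' to 'breakable' = 'unbreakable'

unbreakable


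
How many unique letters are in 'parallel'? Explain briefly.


Unique letters in 'parallel': {a, e, l, p, r} = 5 distinct letters.

5


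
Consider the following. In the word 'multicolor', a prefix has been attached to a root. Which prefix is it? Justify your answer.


The word 'multicolor' = 'multi' (prefix) + 'color' (root). The prefix is 'multi'.

multi


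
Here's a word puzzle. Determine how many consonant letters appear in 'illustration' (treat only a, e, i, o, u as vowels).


Consonants in 'illustration': l, l, s, t, r, t, n = 7 consonants.

7


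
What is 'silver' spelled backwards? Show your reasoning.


Reverse 'silver' character by character: 'revlis'.

revlis


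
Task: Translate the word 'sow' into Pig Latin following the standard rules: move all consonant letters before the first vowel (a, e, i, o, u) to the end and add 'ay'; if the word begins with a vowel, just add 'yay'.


'sow': move consonant cluster 's' to end and add 'ay': 'owsay'.

owsay


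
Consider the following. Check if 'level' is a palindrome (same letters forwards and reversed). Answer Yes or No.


Forward: 'level'
Reversed: 'level'
They are identical.

Yes


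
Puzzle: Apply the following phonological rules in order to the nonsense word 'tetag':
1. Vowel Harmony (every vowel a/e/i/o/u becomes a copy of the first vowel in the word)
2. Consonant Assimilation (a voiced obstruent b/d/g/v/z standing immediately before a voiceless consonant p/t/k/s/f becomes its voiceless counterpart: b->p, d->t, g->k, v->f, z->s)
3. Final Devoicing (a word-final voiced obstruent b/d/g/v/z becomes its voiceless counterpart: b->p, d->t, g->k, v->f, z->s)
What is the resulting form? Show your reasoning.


Starting form: 'tetag'
Rule 1: Vowel Harmony: all vowels become 'e' (matching first vowel). 'tetag' -> 'teteg'
Rule 2: Consonant Assimilation: no voiced obstruent (b/d/g/v/z) stands immediately before a voiceless consonant (p/t/k/s/f). No change.
Rule 3: Final Devoicing: word-final voiced obstruent 'g' becomes voiceless 'k'. 'teteg' -> 'tetek'
Final form: 'tetek'

tetek


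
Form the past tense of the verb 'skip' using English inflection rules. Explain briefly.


Apply rule: Double final consonant and add -ed. 'skip' becomes 'skipped'.

skipped


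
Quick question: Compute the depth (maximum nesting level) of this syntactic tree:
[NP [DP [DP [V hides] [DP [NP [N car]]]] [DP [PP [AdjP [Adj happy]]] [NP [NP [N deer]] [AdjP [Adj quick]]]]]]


Count bracket nesting levels:
'[' at pos 0: depth = 1
'[' at pos 4: depth = 2
'[' at pos 8: depth = 3
'[' at pos 12: depth = 4
'[' at pos 22: depth = 4
'[' at pos 26: depth = 5
'[' at pos 30: depth = 6
'[' at pos 41: depth = 3
'[' at pos 45: depth = 4
'[' at pos 49: depth = 5
'[' at pos 55: depth = 6
'[' at pos 69: depth = 4
'[' at pos 73: depth = 5
'[' at pos 77: depth = 6
'[' at pos 87: depth = 5
'[' at pos 93: depth = 6
Maximum depth reached: 6

6


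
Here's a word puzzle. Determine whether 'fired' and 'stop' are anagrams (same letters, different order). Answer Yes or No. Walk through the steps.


Sorted letters of 'fired': 'defir'
Sorted letters of 'stop': 'opst'
They do not match.

No


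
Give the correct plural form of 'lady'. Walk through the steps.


Apply rule: Change -y to -ies (consonant + y). 'lady' becomes 'ladies'.

ladies


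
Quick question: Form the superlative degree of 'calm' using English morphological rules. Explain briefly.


Apply superlative formation (add -est): 'calm' -> 'calmest'.

calmest


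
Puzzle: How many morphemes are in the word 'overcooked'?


Decomposition: over- (prefix) + cook (root) + -ed (suffix) = 3 morpheme(s)

3 morphemes


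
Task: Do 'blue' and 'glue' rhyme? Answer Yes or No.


Rime (stressed vowel + following sounds) of 'blue': -ue = /uː/
Rime of 'glue': -ue = /uː/
/uː/ and /uː/ are the same ending sound, so the words rhyme.

Yes


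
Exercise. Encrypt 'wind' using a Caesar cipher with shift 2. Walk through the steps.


Shift each letter by 2: w -> y, i -> k, n -> p, d -> f. Result: 'ykpf'.

ykpf


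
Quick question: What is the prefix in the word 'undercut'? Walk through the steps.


The word 'undercut' = 'under' (prefix) + 'cut' (root). The prefix is 'under'.

under


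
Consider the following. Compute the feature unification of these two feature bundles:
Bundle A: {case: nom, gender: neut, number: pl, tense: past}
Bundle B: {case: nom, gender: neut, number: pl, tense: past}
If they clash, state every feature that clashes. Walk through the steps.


Compare features:
case: A=nom vs B=nom -> unified: nom
gender: A=neut vs B=neut -> unified: neut
number: A=pl vs B=pl -> unified: pl
tense: A=past vs B=past -> unified: past
No clashes found.

Unified: {case: nom, gender: neut, number: pl, tense: past}


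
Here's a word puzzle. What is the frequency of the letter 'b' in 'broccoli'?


Letter 'b' in 'broccoli': found at position(s) 1 = 1 occurrence(s).

1


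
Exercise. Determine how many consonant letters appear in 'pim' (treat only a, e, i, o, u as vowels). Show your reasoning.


Consonants in 'pim': p, m = 2 consonants.

2


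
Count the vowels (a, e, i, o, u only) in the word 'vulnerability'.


Vowels in 'vulnerability': u, e, a, i, i = 5 vowels.

5


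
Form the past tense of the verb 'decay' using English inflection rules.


Apply rule: Add -ed. 'decay' becomes 'decayed'.

decayed


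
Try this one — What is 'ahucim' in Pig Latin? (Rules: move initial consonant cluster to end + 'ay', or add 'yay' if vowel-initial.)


'ahucim' starts with a vowel, so add 'yay': 'ahucimyay'.

ahucimyay


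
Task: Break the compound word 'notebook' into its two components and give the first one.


Split 'notebook' into 'note' + 'book'. The first part is 'note'.

note


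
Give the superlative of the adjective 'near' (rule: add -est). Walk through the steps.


Apply superlative formation (add -est): 'near' -> 'nearest'.

nearest


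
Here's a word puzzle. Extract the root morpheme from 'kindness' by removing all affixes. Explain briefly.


Remove suffix '-ness' from 'kindness' to get root 'kind'.

kind


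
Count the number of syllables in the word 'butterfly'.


Break 'butterfly' into syllables: but-ter-fly -> but | ter | fly = 3 syllables

3 syllables


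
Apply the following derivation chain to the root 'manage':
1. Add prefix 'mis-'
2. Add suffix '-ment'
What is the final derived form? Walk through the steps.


Step 1: Add prefix 'mis-' to 'manage' = 'mismanage'
Step 2: Add suffix '-ment' to 'mismanage' = 'mismanagement'

mismanagement


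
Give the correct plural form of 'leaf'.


Apply rule: Change -f to -ves. 'leaf' becomes 'leaves'.

leaves


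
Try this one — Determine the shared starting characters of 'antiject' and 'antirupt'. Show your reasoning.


Compare from the start: 4 characters match: 'anti'. Mismatch at position 5: 'j' vs 'r'.

anti


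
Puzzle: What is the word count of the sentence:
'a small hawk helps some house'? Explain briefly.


Split into words: a | small | hawk | helps | some | house = 6 words.

6


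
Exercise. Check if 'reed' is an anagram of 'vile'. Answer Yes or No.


Sorted letters of 'reed': 'deer'
Sorted letters of 'vile': 'eilv'
They do not match.

No


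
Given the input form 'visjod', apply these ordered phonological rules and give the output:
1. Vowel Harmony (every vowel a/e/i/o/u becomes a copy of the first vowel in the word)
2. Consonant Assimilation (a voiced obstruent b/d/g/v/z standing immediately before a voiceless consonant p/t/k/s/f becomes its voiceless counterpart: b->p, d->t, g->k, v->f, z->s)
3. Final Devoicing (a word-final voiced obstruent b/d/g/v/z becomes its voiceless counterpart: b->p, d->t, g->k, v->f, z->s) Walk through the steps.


Starting form: 'visjod'
Rule 1: Vowel Harmony: all vowels become 'i' (matching first vowel). 'visjod' -> 'visjid'
Rule 2: Consonant Assimilation: no voiced obstruent (b/d/g/v/z) stands immediately before a voiceless consonant (p/t/k/s/f). No change.
Rule 3: Final Devoicing: word-final voiced obstruent 'd' becomes voiceless 't'. 'visjid' -> 'visjit'
Final form: 'visjit'

visjit


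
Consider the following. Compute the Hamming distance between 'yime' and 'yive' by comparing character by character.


Alignment:
Position 1: 'y' vs 'y' = match
Position 2: 'i' vs 'i' = match
Position 3: 'm' vs 'v' = DIFFER
Position 4: 'e' vs 'e' = match
Total differences: 1

1


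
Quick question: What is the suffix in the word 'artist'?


The word 'artist' = 'art' (root) + '-ist' (suffix). The suffix is '-ist'.

ist


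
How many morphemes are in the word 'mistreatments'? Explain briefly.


Decomposition: mis- (prefix) + treat (root) + -ment (suffix) + -s (plural) = 4 morpheme(s)

4 morphemes


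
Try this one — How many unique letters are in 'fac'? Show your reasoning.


Unique letters in 'fac': {a, c, f} = 3 distinct letters.

3


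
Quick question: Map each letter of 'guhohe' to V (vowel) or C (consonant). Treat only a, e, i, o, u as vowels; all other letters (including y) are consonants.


Letter mapping: g = C, u = V, h = C, o = V, h = C, e = V.

CVCVCV


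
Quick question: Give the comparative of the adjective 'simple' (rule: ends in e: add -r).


Apply comparative formation (ends in e: add -r): 'simple' -> 'simpler'.

simpler


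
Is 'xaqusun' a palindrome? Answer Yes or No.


Forward: 'xaqusun'
Reversed: 'nusuqax'
They differ.

No


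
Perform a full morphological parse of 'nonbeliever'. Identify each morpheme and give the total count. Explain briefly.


Step 1: Identify prefix: 'non' (meaning: not)
Step 2: Identify root: 'believe'
Step 3: Identify suffix(es): 'er'
Decomposition: non- (prefix: not) + believe (root) + -er (suffix: one who)
Total morphemes: 3

3 morphemes (non- (prefix: not) + believe (root) + -er (suffix: one who))


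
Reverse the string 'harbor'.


Reverse 'harbor' character by character: 'robrah'.

robrah


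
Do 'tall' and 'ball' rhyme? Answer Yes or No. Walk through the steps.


Rime (stressed vowel + following sounds) of 'tall': -all = /ɔːl/
Rime of 'ball': -all = /ɔːl/
/ɔːl/ and /ɔːl/ are the same ending sound, so the words rhyme.

Yes


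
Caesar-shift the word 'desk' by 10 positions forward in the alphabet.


Shift each letter by 10: d -> n, e -> o, s -> c, k -> u. Result: 'nocu'.

nocu


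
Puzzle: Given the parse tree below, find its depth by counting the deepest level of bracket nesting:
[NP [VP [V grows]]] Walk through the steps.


Count bracket nesting levels:
'[' at pos 0: depth = 1
'[' at pos 4: depth = 2
'[' at pos 8: depth = 3
Maximum depth reached: 3

3


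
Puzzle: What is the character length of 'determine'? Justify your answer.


Spell out 'determine' and number each letter: d(1), e(2), t(3), e(4), r(5), m(6), i(7), n(8), e(9). Total: 9 letters.

9


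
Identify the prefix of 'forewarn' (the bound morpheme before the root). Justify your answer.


The word 'forewarn' = 'fore' (prefix) + 'warn' (root). The prefix is 'fore'.

fore


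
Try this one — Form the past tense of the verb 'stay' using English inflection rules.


Apply rule: Add -ed. 'stay' becomes 'stayed'.

stayed


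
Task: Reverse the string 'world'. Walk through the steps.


Reverse 'world' character by character: 'dlrow'.

dlrow


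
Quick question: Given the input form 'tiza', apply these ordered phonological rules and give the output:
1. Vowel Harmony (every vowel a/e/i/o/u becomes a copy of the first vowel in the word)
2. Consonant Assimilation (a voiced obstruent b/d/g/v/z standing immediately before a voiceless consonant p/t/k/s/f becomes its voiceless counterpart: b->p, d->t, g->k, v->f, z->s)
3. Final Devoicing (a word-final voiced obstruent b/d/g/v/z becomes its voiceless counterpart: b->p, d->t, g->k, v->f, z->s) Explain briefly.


Starting form: 'tiza'
Rule 1: Vowel Harmony: all vowels become 'i' (matching first vowel). 'tiza' -> 'tizi'
Rule 2: Consonant Assimilation: no voiced obstruent (b/d/g/v/z) stands immediately before a voiceless consonant (p/t/k/s/f). No change.
Rule 3: Final Devoicing: the word ends in the vowel 'i', not a consonant. No change.
Final form: 'tizi'

tizi


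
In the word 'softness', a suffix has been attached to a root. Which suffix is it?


The word 'softness' = 'soft' (root) + '-ness' (suffix). The suffix is '-ness'.

ness


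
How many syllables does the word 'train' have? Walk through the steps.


Break 'train' into syllables: train -> train = 1 syllable

1 syllable


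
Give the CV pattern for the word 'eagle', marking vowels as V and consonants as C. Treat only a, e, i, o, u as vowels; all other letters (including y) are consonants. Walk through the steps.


Letter mapping: e = V, a = V, g = C, l = C, e = V.

VVCCV


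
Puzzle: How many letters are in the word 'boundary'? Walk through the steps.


Spell out 'boundary' and number each letter: b(1), o(2), u(3), n(4), d(5), a(6), r(7), y(8). Total: 8 letters.

8


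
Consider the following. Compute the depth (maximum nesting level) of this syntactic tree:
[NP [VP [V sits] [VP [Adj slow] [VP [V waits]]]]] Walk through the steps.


Count bracket nesting levels:
'[' at pos 0: depth = 1
'[' at pos 4: depth = 2
'[' at pos 8: depth = 3
'[' at pos 17: depth = 3
'[' at pos 21: depth = 4
'[' at pos 32: depth = 4
'[' at pos 36: depth = 5
Maximum depth reached: 5

5


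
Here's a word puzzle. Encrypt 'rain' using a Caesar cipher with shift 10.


Shift each letter by 10: r -> b, a -> k, i -> s, n -> x. Result: 'bksx'.

bksx


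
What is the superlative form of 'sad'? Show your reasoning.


Apply superlative formation (double final consonant, add -est): 'sad' -> 'saddest'.

saddest


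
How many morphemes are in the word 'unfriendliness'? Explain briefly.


Decomposition: un- (prefix) + friend (root) + -ly (suffix) + -ness (suffix) = 4 morpheme(s)

4 morphemes


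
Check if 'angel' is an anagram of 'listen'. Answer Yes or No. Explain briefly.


Sorted letters of 'angel': 'aegln'
Sorted letters of 'listen': 'eilnst'
They do not match.

No


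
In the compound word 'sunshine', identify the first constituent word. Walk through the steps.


Split 'sunshine' into 'sun' + 'shine'. The first part is 'sun'.

sun


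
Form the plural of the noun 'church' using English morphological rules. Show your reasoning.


Apply rule: Add -es (sibilant/fricative ending). 'church' becomes 'churches'.

churches


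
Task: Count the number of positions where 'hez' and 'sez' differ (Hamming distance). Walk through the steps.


Alignment:
Position 1: 'h' vs 's' = DIFFER
Position 2: 'e' vs 'e' = match
Position 3: 'z' vs 'z' = match
Total differences: 1

1


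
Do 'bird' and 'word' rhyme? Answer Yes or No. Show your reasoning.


Rime (stressed vowel + following sounds) of 'bird': -ird = /ɜːrd/
Rime of 'word': -ord = /ɜːrd/
/ɜːrd/ and /ɜːrd/ are the same ending sound, so the words rhyme.

Yes


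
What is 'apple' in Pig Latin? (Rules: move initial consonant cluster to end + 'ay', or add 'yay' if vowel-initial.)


'apple' starts with a vowel, so add 'yay': 'appleyay'.

appleyay


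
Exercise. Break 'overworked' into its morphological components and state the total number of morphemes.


Step 1: Identify prefix: 'over' (meaning: excessively)
Step 2: Identify root: 'work'
Step 3: Identify suffix(es): 'ed'
Decomposition: over- (prefix: excessively) + work (root) + -ed (suffix: past)
Total morphemes: 3

3 morphemes (over- (prefix: excessively) + work (root) + -ed (suffix: past))


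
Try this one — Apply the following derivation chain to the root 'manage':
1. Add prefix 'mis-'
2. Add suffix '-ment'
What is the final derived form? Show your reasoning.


Step 1: Add prefix 'mis-' to 'manage' = 'mismanage'
Step 2: Add suffix '-ment' to 'mismanage' = 'mismanagement'

mismanagement


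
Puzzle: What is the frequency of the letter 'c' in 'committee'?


Letter 'c' in 'committee': found at position(s) 1 = 1 occurrence(s).

1


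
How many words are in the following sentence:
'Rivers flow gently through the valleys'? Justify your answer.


Split into words: Rivers | flow | gently | through | the | valleys = 6 words.

6


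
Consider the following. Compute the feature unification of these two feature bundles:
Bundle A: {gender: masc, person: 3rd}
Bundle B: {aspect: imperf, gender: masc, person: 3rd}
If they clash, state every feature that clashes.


Compare features:
aspect: A=_ vs B=imperf -> unified: imperf
gender: A=masc vs B=masc -> unified: masc
person: A=3rd vs B=3rd -> unified: 3rd
No clashes found.

Unified: {aspect: imperf, gender: masc, person: 3rd}


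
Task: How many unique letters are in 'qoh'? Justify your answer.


Unique letters in 'qoh': {h, o, q} = 3 distinct letters.

3


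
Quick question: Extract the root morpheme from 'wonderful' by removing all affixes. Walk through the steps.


Remove suffix '-ful' from 'wonderful' to get root 'wonder'.

wonder


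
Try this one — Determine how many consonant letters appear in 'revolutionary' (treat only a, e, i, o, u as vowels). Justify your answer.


Consonants in 'revolutionary': r, v, l, t, n, r, y = 7 consonants.

7


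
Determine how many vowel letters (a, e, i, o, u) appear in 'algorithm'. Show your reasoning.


Vowels in 'algorithm': a, o, i = 3 vowels.

3


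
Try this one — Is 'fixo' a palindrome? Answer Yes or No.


Forward: 'fixo'
Reversed: 'oxif'
They differ.

No


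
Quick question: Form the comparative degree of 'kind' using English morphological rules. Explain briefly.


Apply comparative formation (add -er): 'kind' -> 'kinder'.

kinder


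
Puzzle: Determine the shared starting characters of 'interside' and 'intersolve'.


Compare from the start: 6 characters match: 'inters'. Mismatch at position 7: 'i' vs 'o'.

inters


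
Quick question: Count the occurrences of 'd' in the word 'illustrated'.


Letter 'd' in 'illustrated': found at position(s) 11 = 1 occurrence(s).

1


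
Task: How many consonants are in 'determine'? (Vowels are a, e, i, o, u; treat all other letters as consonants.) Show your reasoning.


Consonants in 'determine': d, t, r, m, n = 5 consonants.

5


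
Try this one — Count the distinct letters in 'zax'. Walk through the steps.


Unique letters in 'zax': {a, x, z} = 3 distinct letters.

3


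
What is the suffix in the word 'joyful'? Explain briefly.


The word 'joyful' = 'joy' (root) + '-ful' (suffix). The suffix is '-ful'.

ful


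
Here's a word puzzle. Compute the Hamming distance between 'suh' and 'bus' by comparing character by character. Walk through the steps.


Alignment:
Position 1: 's' vs 'b' = DIFFER
Position 2: 'u' vs 'u' = match
Position 3: 'h' vs 's' = DIFFER
Total differences: 2

2
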